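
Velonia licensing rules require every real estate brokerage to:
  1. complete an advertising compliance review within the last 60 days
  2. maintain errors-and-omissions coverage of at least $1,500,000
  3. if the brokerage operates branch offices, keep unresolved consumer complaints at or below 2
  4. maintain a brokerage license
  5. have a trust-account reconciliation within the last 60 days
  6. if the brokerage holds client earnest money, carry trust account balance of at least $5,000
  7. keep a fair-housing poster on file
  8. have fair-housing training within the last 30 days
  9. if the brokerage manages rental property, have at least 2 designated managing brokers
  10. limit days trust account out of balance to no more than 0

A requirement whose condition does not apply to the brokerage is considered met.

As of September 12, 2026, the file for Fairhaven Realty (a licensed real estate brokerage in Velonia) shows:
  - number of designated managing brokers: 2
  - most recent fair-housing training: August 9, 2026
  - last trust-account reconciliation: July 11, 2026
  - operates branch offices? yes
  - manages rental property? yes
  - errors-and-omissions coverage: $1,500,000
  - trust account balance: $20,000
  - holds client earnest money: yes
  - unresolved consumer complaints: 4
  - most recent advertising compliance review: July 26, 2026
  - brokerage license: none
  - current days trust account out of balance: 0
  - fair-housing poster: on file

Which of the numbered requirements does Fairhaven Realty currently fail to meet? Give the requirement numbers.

1. advertising compliance review 48 days ago vs limit 60 → met
2. errors-and-omissions coverage $1,500,000 ≥ $1,500,000 → met
3. condition 'operates branch offices' holds; unresolved consumer complaints 4 > 2 → not met
4. brokerage license absent → not met
5. trust-account reconciliation 63 days ago vs limit 60 → not met
6. condition 'holds client earnest money' holds; trust account balance $20,000 ≥ $5,000 → met
7. fair-housing poster present → met
8. fair-housing training 34 days ago vs limit 30 → not met
9. condition 'manages rental property' holds; designated managing brokers 2 ≥ 2 → met
10. days trust account out of balance 0 ≤ 0 → met
Not met: 3, 4, 5, 8

3, 4, 5, 8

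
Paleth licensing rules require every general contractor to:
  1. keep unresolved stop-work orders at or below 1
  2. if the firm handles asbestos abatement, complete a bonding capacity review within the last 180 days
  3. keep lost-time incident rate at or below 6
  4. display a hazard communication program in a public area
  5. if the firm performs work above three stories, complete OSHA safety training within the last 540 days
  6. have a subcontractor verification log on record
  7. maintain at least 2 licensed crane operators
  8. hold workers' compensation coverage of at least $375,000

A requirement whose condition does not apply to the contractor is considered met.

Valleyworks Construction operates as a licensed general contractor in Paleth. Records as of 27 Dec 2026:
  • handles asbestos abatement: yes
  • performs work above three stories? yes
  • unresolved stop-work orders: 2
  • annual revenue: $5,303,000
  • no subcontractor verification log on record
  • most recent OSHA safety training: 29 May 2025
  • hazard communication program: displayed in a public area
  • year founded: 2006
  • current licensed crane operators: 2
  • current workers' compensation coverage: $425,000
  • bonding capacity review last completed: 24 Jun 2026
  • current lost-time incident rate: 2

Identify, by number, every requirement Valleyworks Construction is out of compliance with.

1, 2, 5, 6

1. unresolved stop-work orders 2 > 1 → not met
2. condition 'handles asbestos abatement' holds; bonding capacity review 186 days ago vs limit 180 → not met
3. lost-time incident rate 2 ≤ 6 → met
4. hazard communication program present → met
5. condition 'performs work above three stories' holds; OSHA safety training 577 days ago vs limit 540 → not met
6. subcontractor verification log absent → not met
7. licensed crane operators 2 ≥ 2 → met
8. workers' compensation coverage $425,000 ≥ $375,000 → met
Not met: 1, 2, 5, 6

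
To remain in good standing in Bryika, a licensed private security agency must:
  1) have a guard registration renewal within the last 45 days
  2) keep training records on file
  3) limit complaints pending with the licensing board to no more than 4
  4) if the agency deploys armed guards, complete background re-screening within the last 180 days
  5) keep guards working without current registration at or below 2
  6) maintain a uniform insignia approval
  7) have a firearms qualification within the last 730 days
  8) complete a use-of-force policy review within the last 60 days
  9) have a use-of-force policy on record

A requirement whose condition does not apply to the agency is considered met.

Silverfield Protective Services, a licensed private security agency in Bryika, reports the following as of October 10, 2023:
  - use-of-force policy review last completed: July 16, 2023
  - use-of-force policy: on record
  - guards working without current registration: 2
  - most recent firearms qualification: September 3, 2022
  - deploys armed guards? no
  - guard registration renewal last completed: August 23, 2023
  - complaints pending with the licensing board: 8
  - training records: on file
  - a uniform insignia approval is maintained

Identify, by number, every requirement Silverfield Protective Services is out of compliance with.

1. guard registration renewal 48 days ago vs limit 45 → not met
2. training records present → met
3. complaints pending with the licensing board 8 > 4 → not met
4. condition 'deploys armed guards' does not hold → requirement n/a → met
5. guards working without current registration 2 ≤ 2 → met
6. uniform insignia approval present → met
7. firearms qualification 402 days ago vs limit 730 → met
8. use-of-force policy review 86 days ago vs limit 60 → not met
9. use-of-force policy present → met
Not met: 1, 3, 8

1, 3, 8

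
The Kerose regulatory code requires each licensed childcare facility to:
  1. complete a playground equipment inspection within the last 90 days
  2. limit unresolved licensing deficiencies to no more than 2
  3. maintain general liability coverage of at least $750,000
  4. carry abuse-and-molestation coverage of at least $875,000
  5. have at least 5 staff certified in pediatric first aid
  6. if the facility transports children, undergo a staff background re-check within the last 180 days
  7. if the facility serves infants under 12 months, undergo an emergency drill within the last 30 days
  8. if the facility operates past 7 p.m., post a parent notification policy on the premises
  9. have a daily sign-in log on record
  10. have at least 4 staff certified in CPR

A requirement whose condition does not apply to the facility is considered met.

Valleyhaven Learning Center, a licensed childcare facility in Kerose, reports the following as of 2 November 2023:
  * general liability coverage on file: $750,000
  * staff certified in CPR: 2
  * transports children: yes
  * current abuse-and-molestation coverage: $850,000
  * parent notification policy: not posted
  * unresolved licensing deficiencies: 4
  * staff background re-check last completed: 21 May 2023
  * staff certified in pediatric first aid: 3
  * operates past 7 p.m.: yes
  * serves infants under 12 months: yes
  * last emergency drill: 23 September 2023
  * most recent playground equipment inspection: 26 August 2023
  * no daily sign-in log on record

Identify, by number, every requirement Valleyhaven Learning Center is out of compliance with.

2, 4, 5, 7, 8, 9, 10

1. playground equipment inspection 68 days ago vs limit 90 → met
2. unresolved licensing deficiencies 4 > 2 → not met
3. general liability coverage $750,000 ≥ $750,000 → met
4. abuse-and-molestation coverage $850,000 < $875,000 → not met
5. staff certified in pediatric first aid 3 < 5 → not met
6. condition 'transports children' holds; staff background re-check 165 days ago vs limit 180 → met
7. condition 'serves infants under 12 months' holds; emergency drill 40 days ago vs limit 30 → not met
8. condition 'operates past 7 p.m.' holds; parent notification policy absent → not met
9. daily sign-in log absent → not met
10. staff certified in CPR 2 < 4 → not met
Not met: 2, 4, 5, 7, 8, 9, 10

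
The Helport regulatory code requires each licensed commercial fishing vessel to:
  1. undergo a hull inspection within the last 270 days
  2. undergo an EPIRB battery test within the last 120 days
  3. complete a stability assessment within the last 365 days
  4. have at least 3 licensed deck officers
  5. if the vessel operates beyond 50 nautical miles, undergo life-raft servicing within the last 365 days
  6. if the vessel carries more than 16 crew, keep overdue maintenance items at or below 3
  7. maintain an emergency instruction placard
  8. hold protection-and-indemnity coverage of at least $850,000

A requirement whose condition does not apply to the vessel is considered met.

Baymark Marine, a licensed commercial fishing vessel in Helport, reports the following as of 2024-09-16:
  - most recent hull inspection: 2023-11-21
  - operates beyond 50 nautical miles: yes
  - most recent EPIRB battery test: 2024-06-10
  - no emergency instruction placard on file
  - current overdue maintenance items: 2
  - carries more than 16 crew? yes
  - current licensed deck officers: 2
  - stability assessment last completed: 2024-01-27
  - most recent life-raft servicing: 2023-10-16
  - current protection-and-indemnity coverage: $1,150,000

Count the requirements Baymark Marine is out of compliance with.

3

1. hull inspection 300 days ago vs limit 270 → not met
2. EPIRB battery test 98 days ago vs limit 120 → met
3. stability assessment 233 days ago vs limit 365 → met
4. licensed deck officers 2 < 3 → not met
5. condition 'operates beyond 50 nautical miles' holds; life-raft servicing 336 days ago vs limit 365 → met
6. condition 'carries more than 16 crew' holds; overdue maintenance items 2 ≤ 3 → met
7. emergency instruction placard absent → not met
8. protection-and-indemnity coverage $1,150,000 ≥ $850,000 → met
Not met: 3 of 8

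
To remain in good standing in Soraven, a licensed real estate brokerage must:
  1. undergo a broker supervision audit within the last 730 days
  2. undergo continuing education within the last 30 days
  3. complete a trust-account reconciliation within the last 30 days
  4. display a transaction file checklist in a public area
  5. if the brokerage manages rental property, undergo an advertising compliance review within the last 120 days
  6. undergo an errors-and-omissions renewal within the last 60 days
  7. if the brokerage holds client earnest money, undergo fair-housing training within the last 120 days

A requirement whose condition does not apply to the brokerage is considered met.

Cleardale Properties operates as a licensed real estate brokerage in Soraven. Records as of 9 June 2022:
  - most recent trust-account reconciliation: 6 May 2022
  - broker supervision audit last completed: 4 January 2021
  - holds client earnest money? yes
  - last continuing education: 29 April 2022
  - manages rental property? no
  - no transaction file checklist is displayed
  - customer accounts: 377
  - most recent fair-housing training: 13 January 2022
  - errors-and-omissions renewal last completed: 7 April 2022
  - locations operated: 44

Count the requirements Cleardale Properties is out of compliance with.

5

1. broker supervision audit 521 days ago vs limit 730 → met
2. continuing education 41 days ago vs limit 30 → not met
3. trust-account reconciliation 34 days ago vs limit 30 → not met
4. transaction file checklist absent → not met
5. condition 'manages rental property' does not hold → requirement n/a → met
6. errors-and-omissions renewal 63 days ago vs limit 60 → not met
7. condition 'holds client earnest money' holds; fair-housing training 147 days ago vs limit 120 → not met
Not met: 5 of 7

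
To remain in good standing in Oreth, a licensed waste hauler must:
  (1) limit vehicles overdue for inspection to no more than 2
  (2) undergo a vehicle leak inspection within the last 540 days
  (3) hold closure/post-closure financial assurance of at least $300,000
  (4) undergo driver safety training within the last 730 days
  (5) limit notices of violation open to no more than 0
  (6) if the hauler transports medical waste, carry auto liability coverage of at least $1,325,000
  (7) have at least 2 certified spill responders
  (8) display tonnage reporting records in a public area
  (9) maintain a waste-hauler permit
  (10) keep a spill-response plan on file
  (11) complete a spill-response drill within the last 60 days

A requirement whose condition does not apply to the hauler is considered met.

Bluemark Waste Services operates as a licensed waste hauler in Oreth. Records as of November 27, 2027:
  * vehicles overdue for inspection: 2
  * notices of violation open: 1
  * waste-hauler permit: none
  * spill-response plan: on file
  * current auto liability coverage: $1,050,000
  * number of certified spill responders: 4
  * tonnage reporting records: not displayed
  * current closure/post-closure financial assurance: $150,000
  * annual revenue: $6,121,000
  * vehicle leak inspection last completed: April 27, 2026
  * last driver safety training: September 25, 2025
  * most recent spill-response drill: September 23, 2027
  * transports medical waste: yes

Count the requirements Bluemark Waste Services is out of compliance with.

1. vehicles overdue for inspection 2 ≤ 2 → met
2. vehicle leak inspection 579 days ago vs limit 540 → not met
3. closure/post-closure financial assurance $150,000 < $300,000 → not met
4. driver safety training 793 days ago vs limit 730 → not met
5. notices of violation open 1 > 0 → not met
6. condition 'transports medical waste' holds; auto liability coverage $1,050,000 < $1,325,000 → not met
7. certified spill responders 4 ≥ 2 → met
8. tonnage reporting records absent → not met
9. waste-hauler permit absent → not met
10. spill-response plan present → met
11. spill-response drill 65 days ago vs limit 60 → not met
Not met: 8 of 11

8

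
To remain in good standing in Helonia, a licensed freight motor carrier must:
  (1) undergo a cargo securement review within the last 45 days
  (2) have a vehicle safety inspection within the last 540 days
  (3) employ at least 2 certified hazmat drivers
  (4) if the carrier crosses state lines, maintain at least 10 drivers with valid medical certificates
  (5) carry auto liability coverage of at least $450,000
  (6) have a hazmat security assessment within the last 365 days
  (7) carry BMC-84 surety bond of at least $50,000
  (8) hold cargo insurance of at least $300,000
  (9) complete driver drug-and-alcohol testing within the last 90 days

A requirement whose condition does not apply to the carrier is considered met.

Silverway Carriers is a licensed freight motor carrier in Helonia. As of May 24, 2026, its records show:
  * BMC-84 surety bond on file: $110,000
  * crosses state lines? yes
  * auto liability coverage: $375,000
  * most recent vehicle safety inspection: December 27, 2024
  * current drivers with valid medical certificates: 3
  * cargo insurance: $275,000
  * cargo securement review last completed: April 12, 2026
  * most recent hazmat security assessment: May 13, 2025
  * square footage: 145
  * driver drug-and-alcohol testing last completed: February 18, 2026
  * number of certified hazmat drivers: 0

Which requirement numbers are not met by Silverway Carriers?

1. cargo securement review 42 days ago vs limit 45 → met
2. vehicle safety inspection 513 days ago vs limit 540 → met
3. certified hazmat drivers 0 < 2 → not met
4. condition 'crosses state lines' holds; drivers with valid medical certificates 3 < 10 → not met
5. auto liability coverage $375,000 < $450,000 → not met
6. hazmat security assessment 376 days ago vs limit 365 → not met
7. BMC-84 surety bond $110,000 ≥ $50,000 → met
8. cargo insurance $275,000 < $300,000 → not met
9. driver drug-and-alcohol testing 95 days ago vs limit 90 → not met
Not met: 3, 4, 5, 6, 8, 9

3, 4, 5, 6, 8, 9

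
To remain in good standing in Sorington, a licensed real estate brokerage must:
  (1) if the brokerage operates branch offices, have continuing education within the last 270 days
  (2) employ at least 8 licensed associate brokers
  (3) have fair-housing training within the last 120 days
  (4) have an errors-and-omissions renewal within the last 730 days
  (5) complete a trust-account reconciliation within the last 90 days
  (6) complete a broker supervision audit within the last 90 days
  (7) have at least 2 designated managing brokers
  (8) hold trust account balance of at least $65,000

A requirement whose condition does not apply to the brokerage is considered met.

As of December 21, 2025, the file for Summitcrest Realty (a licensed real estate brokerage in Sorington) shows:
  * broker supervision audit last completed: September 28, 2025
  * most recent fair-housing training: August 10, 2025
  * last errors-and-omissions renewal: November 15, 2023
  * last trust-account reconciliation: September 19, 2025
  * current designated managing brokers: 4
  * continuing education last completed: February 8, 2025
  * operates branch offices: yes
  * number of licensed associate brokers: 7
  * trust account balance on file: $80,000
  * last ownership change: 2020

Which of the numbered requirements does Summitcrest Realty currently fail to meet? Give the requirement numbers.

1, 2, 3, 4, 5

1. condition 'operates branch offices' holds; continuing education 316 days ago vs limit 270 → not met
2. licensed associate brokers 7 < 8 → not met
3. fair-housing training 133 days ago vs limit 120 → not met
4. errors-and-omissions renewal 767 days ago vs limit 730 → not met
5. trust-account reconciliation 93 days ago vs limit 90 → not met
6. broker supervision audit 84 days ago vs limit 90 → met
7. designated managing brokers 4 ≥ 2 → met
8. trust account balance $80,000 ≥ $65,000 → met
Not met: 1, 2, 3, 4, 5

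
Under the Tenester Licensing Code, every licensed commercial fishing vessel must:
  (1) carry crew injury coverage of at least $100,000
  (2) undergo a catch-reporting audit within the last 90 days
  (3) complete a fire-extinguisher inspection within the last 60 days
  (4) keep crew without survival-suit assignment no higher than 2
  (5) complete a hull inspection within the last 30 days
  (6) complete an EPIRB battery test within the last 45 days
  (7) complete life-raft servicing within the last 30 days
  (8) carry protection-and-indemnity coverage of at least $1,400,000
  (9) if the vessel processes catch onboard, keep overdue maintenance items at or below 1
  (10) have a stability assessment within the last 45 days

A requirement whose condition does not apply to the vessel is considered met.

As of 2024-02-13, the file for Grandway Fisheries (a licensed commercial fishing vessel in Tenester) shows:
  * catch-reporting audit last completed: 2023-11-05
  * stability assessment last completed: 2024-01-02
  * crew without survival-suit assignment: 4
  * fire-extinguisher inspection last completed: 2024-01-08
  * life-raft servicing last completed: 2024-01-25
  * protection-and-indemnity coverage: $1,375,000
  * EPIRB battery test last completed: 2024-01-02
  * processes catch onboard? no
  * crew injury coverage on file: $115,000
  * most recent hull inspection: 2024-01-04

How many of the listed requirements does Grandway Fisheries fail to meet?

4

1. crew injury coverage $115,000 ≥ $100,000 → met
2. catch-reporting audit 100 days ago vs limit 90 → not met
3. fire-extinguisher inspection 36 days ago vs limit 60 → met
4. crew without survival-suit assignment 4 > 2 → not met
5. hull inspection 40 days ago vs limit 30 → not met
6. EPIRB battery test 42 days ago vs limit 45 → met
7. life-raft servicing 19 days ago vs limit 30 → met
8. protection-and-indemnity coverage $1,375,000 < $1,400,000 → not met
9. condition 'processes catch onboard' does not hold → requirement n/a → met
10. stability assessment 42 days ago vs limit 45 → met
Not met: 4 of 10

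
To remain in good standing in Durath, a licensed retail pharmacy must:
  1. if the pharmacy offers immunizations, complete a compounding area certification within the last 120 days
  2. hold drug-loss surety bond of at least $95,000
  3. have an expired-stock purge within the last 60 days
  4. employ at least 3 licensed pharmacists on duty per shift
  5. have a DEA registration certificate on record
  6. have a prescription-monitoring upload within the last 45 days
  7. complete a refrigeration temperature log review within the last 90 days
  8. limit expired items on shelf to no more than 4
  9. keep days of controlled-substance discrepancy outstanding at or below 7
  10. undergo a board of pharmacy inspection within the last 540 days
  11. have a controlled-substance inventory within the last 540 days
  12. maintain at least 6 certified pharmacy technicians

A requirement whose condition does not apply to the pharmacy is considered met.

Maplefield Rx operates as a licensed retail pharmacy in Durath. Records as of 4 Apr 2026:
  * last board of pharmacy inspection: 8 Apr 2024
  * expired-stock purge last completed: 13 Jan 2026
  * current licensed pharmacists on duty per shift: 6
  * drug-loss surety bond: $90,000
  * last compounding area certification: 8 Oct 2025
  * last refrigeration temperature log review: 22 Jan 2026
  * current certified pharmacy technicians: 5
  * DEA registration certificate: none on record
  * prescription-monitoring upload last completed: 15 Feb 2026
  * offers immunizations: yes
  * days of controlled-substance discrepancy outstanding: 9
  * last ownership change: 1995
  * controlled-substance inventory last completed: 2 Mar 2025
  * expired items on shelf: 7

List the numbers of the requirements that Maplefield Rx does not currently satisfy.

1, 2, 3, 5, 6, 8, 9, 10, 12

1. condition 'offers immunizations' holds; compounding area certification 178 days ago vs limit 120 → not met
2. drug-loss surety bond $90,000 < $95,000 → not met
3. expired-stock purge 81 days ago vs limit 60 → not met
4. licensed pharmacists on duty per shift 6 ≥ 3 → met
5. DEA registration certificate absent → not met
6. prescription-monitoring upload 48 days ago vs limit 45 → not met
7. refrigeration temperature log review 72 days ago vs limit 90 → met
8. expired items on shelf 7 > 4 → not met
9. days of controlled-substance discrepancy outstanding 9 > 7 → not met
10. board of pharmacy inspection 726 days ago vs limit 540 → not met
11. controlled-substance inventory 398 days ago vs limit 540 → met
12. certified pharmacy technicians 5 < 6 → not met
Not met: 1, 2, 3, 5, 6, 8, 9, 10, 12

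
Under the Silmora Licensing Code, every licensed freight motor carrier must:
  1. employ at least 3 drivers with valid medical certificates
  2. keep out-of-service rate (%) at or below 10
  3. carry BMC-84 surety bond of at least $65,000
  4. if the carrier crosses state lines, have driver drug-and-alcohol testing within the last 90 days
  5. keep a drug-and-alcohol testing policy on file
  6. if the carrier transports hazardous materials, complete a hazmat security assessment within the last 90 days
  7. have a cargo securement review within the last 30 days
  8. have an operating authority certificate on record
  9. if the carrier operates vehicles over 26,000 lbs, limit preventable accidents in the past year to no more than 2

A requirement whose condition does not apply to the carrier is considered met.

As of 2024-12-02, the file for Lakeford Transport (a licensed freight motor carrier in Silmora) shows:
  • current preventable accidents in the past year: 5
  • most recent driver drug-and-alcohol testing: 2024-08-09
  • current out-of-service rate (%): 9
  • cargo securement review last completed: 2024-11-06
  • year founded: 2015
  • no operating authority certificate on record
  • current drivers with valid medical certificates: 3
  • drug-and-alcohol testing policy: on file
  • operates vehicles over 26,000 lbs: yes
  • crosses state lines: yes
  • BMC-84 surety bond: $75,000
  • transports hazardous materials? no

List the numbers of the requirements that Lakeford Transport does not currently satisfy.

4, 8, 9

1. drivers with valid medical certificates 3 ≥ 3 → met
2. out-of-service rate (%) 9 ≤ 10 → met
3. BMC-84 surety bond $75,000 ≥ $65,000 → met
4. condition 'crosses state lines' holds; driver drug-and-alcohol testing 115 days ago vs limit 90 → not met
5. drug-and-alcohol testing policy present → met
6. condition 'transports hazardous materials' does not hold → requirement n/a → met
7. cargo securement review 26 days ago vs limit 30 → met
8. operating authority certificate absent → not met
9. condition 'operates vehicles over 26,000 lbs' holds; preventable accidents in the past year 5 > 2 → not met
Not met: 4, 8, 9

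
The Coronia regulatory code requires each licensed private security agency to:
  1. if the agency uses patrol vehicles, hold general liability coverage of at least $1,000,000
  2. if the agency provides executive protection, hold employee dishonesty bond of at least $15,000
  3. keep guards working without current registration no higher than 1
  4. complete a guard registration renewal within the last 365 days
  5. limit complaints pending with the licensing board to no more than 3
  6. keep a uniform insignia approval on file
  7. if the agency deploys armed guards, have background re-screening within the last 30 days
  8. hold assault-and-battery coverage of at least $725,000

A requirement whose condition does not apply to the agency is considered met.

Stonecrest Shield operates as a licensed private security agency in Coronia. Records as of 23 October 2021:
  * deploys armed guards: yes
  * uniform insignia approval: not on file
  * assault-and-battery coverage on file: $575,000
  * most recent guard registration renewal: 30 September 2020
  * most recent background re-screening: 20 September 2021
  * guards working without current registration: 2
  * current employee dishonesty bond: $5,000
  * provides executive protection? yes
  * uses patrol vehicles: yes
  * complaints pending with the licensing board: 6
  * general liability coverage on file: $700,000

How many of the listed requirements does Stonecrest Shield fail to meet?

1. condition 'uses patrol vehicles' holds; general liability coverage $700,000 < $1,000,000 → not met
2. condition 'provides executive protection' holds; employee dishonesty bond $5,000 < $15,000 → not met
3. guards working without current registration 2 > 1 → not met
4. guard registration renewal 388 days ago vs limit 365 → not met
5. complaints pending with the licensing board 6 > 3 → not met
6. uniform insignia approval absent → not met
7. condition 'deploys armed guards' holds; background re-screening 33 days ago vs limit 30 → not met
8. assault-and-battery coverage $575,000 < $725,000 → not met
Not met: 8 of 8

8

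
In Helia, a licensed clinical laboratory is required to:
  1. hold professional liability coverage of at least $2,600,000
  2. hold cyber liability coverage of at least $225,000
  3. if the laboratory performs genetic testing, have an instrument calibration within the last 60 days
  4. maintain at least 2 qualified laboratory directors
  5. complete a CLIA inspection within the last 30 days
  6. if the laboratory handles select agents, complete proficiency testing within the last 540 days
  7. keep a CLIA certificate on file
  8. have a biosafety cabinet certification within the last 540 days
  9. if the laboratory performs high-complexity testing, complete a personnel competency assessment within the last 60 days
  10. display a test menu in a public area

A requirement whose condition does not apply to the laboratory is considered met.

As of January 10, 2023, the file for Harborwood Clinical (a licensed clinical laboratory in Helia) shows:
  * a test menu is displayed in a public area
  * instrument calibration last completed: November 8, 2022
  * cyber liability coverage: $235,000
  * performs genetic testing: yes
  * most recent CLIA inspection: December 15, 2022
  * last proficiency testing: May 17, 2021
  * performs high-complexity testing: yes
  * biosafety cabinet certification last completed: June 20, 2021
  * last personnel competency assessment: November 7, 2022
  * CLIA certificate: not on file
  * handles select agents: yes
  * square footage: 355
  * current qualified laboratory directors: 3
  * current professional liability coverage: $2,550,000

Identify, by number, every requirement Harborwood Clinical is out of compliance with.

1. professional liability coverage $2,550,000 < $2,600,000 → not met
2. cyber liability coverage $235,000 ≥ $225,000 → met
3. condition 'performs genetic testing' holds; instrument calibration 63 days ago vs limit 60 → not met
4. qualified laboratory directors 3 ≥ 2 → met
5. CLIA inspection 26 days ago vs limit 30 → met
6. condition 'handles select agents' holds; proficiency testing 603 days ago vs limit 540 → not met
7. CLIA certificate absent → not met
8. biosafety cabinet certification 569 days ago vs limit 540 → not met
9. condition 'performs high-complexity testing' holds; personnel competency assessment 64 days ago vs limit 60 → not met
10. test menu present → met
Not met: 1, 3, 6, 7, 8, 9

1, 3, 6, 7, 8, 9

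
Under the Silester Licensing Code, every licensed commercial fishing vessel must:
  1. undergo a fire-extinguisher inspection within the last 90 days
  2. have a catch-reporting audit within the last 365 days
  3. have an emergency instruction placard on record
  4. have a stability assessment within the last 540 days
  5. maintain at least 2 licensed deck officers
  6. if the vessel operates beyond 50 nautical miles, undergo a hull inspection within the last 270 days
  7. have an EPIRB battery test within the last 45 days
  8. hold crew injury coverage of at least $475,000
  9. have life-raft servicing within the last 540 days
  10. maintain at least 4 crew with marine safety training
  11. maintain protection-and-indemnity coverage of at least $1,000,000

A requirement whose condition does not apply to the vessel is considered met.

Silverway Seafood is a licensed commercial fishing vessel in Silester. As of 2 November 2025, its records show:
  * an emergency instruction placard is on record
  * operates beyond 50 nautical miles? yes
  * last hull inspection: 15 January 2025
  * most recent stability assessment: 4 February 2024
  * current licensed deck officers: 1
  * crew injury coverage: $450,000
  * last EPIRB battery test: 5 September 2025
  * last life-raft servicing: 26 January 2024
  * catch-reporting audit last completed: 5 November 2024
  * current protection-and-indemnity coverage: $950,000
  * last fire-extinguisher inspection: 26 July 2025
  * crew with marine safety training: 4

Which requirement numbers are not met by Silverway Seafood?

1, 4, 5, 6, 7, 8, 9, 11

1. fire-extinguisher inspection 99 days ago vs limit 90 → not met
2. catch-reporting audit 362 days ago vs limit 365 → met
3. emergency instruction placard present → met
4. stability assessment 637 days ago vs limit 540 → not met
5. licensed deck officers 1 < 2 → not met
6. condition 'operates beyond 50 nautical miles' holds; hull inspection 291 days ago vs limit 270 → not met
7. EPIRB battery test 58 days ago vs limit 45 → not met
8. crew injury coverage $450,000 < $475,000 → not met
9. life-raft servicing 646 days ago vs limit 540 → not met
10. crew with marine safety training 4 ≥ 4 → met
11. protection-and-indemnity coverage $950,000 < $1,000,000 → not met
Not met: 1, 4, 5, 6, 7, 8, 9, 11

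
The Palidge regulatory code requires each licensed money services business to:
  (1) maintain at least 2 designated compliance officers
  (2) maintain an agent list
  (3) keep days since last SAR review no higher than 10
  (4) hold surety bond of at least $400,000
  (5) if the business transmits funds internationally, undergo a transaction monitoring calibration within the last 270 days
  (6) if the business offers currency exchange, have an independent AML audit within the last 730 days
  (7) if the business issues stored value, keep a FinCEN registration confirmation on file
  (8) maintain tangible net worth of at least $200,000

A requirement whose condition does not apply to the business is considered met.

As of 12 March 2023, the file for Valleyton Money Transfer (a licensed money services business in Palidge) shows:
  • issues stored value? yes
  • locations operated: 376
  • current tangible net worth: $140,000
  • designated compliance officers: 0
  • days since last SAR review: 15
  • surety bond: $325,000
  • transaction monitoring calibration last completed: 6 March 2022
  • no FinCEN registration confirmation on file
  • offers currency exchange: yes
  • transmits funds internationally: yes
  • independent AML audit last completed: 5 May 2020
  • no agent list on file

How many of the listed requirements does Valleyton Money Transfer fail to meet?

1. designated compliance officers 0 < 2 → not met
2. agent list absent → not met
3. days since last SAR review 15 > 10 → not met
4. surety bond $325,000 < $400,000 → not met
5. condition 'transmits funds internationally' holds; transaction monitoring calibration 371 days ago vs limit 270 → not met
6. condition 'offers currency exchange' holds; independent AML audit 1041 days ago vs limit 730 → not met
7. condition 'issues stored value' holds; FinCEN registration confirmation absent → not met
8. tangible net worth $140,000 < $200,000 → not met
Not met: 8 of 8

8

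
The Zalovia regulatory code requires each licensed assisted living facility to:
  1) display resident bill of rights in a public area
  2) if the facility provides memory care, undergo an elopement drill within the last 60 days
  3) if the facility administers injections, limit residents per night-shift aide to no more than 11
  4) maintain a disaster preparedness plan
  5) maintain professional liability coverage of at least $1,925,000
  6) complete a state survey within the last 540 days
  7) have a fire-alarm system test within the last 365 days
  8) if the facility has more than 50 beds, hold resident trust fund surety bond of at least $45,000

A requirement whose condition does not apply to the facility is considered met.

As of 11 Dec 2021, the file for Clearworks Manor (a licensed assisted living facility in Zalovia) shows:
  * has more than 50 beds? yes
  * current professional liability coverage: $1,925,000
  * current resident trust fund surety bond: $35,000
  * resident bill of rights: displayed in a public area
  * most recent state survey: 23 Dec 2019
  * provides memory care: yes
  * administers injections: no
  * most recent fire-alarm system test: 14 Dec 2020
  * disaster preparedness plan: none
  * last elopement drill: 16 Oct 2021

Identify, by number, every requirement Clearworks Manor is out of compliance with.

4, 6, 8

1. resident bill of rights present → met
2. condition 'provides memory care' holds; elopement drill 56 days ago vs limit 60 → met
3. condition 'administers injections' does not hold → requirement n/a → met
4. disaster preparedness plan absent → not met
5. professional liability coverage $1,925,000 ≥ $1,925,000 → met
6. state survey 719 days ago vs limit 540 → not met
7. fire-alarm system test 362 days ago vs limit 365 → met
8. condition 'has more than 50 beds' holds; resident trust fund surety bond $35,000 < $45,000 → not met
Not met: 4, 6, 8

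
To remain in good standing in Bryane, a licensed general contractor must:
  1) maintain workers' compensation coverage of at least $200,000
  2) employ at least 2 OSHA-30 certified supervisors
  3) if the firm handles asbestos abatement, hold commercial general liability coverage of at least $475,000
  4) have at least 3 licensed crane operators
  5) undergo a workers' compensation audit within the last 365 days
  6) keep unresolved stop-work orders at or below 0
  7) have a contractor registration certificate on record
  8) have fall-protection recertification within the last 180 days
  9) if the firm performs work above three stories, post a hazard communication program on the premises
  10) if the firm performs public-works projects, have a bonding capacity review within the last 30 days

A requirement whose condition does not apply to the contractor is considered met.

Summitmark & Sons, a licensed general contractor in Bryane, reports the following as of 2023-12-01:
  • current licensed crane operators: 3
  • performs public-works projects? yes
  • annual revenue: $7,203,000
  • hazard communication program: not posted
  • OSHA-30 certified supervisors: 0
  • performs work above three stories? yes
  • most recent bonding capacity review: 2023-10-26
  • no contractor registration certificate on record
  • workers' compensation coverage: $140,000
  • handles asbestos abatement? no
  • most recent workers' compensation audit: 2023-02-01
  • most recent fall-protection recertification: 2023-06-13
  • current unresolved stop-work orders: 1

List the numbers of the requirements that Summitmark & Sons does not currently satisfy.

1. workers' compensation coverage $140,000 < $200,000 → not met
2. OSHA-30 certified supervisors 0 < 2 → not met
3. condition 'handles asbestos abatement' does not hold → requirement n/a → met
4. licensed crane operators 3 ≥ 3 → met
5. workers' compensation audit 303 days ago vs limit 365 → met
6. unresolved stop-work orders 1 > 0 → not met
7. contractor registration certificate absent → not met
8. fall-protection recertification 171 days ago vs limit 180 → met
9. condition 'performs work above three stories' holds; hazard communication program absent → not met
10. condition 'performs public-works projects' holds; bonding capacity review 36 days ago vs limit 30 → not met
Not met: 1, 2, 6, 7, 9, 10

1, 2, 6, 7, 9, 10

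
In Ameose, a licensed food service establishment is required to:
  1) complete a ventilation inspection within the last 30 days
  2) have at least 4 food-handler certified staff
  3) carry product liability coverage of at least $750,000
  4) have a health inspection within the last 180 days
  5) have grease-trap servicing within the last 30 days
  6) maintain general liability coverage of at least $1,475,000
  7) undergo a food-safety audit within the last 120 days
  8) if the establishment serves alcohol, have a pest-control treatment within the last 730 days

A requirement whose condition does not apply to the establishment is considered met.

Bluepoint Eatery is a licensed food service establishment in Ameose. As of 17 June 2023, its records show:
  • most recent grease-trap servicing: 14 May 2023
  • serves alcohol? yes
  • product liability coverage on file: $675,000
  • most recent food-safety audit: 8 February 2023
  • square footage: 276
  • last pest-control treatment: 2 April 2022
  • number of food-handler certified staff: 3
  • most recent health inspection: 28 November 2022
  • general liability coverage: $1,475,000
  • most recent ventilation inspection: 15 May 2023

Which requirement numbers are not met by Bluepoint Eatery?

1. ventilation inspection 33 days ago vs limit 30 → not met
2. food-handler certified staff 3 < 4 → not met
3. product liability coverage $675,000 < $750,000 → not met
4. health inspection 201 days ago vs limit 180 → not met
5. grease-trap servicing 34 days ago vs limit 30 → not met
6. general liability coverage $1,475,000 ≥ $1,475,000 → met
7. food-safety audit 129 days ago vs limit 120 → not met
8. condition 'serves alcohol' holds; pest-control treatment 441 days ago vs limit 730 → met
Not met: 1, 2, 3, 4, 5, 7

1, 2, 3, 4, 5, 7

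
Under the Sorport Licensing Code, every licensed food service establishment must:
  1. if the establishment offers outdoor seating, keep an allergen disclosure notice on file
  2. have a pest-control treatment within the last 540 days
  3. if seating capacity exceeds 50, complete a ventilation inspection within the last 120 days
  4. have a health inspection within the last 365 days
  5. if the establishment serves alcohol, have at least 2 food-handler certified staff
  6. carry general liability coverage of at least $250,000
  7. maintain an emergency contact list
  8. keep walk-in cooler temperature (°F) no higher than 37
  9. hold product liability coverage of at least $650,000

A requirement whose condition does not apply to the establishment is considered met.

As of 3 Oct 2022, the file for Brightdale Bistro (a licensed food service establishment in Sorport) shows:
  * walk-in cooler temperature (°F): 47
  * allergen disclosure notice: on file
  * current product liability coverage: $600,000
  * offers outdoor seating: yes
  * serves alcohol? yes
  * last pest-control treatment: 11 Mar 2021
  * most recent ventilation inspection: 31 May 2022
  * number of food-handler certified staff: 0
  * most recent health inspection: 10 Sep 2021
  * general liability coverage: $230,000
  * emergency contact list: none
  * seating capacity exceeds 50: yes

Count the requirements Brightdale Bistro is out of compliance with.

1. condition 'offers outdoor seating' holds; allergen disclosure notice present → met
2. pest-control treatment 571 days ago vs limit 540 → not met
3. condition 'seating capacity exceeds 50' holds; ventilation inspection 125 days ago vs limit 120 → not met
4. health inspection 388 days ago vs limit 365 → not met
5. condition 'serves alcohol' holds; food-handler certified staff 0 < 2 → not met
6. general liability coverage $230,000 < $250,000 → not met
7. emergency contact list absent → not met
8. walk-in cooler temperature (°F) 47 > 37 → not met
9. product liability coverage $600,000 < $650,000 → not met
Not met: 8 of 9

8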